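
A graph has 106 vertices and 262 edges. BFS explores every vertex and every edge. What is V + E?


A full BFS traversal dequeues each vertex once and examines each edge once.
Vertex visits: 106
Edge visits: 262
V + E = 106 + 262 = 368


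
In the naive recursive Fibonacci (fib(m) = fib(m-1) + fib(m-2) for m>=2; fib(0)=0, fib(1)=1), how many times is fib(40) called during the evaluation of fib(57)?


Let N(m) = number of times fib(m) is called while evaluating fib(57).
N(57) = 1 (the initial call).
N(56) = 1 (only fib(57) calls it).
For 1 <= m <= 55: fib(m) is called by fib(m+1) and fib(m+2), so
  N(m) = N(m+1) + N(m+2).
fib(0) is called only by fib(2), so N(0) = N(2).
Walk down from m=57:
  N(57)=1, N(56)=1, N(55)=2, N(54)=3, N(53)=5, N(52)=8, N(51)=13, N(50)=21, N(49)=34, N(48)=55, N(47)=89, N(46)=144, N(45)=233, N(44)=377, N(43)=610, N(42)=987, N(41)=1597, N(40)=2584
N(40) = 2584


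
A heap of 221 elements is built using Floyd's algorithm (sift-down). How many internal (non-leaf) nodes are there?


Leaf nodes occupy roughly half the array.
Sift-down is called for each internal node, starting from the last one.
Internal nodes = floor(n/2) = floor(221/2) = 110


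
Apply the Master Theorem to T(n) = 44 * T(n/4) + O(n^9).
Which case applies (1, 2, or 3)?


The Master Theorem: T(n) = a*T(n/b) + O(n^c)
  a = 44, b = 4, c = 9
log_b(a) = log_4(44) ~ 2.73
Compare b^c with a: 4^9 = 262144 > 44, so c > log_b(a).
Since c > log_b(a), Case 3 applies.
T(n) = O(n^9)
Master Theorem case = 3


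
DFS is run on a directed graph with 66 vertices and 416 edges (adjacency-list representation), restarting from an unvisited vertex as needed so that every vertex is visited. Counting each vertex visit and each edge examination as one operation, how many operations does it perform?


A full DFS traversal processes each vertex exactly once (push/pop on stack).
Each directed edge is examined once.
V = 66, E = 416
V + E = 482


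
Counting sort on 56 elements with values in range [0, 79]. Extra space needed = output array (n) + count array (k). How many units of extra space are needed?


Output array size: 56 (to store sorted result)
Count array size: 80 (one slot per possible value, range 0 to 79)
Total extra space = 56 + 80 = 136


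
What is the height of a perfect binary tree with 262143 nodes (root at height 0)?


A perfect binary tree with 262143 nodes:
  262143 = 2^18 - 1
  Levels: 0, 1, ..., 17
  Height = 17


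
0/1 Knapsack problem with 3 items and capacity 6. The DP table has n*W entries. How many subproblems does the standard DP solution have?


The DP table is indexed by (item, capacity).
Rows: 3 items
Columns: 6 capacity values (1 to W)
Total subproblems = 3 * 6 = 18


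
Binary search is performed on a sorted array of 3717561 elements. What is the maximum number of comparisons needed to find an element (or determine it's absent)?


Binary search halves the search space each comparison:
  Step 1: search space = 3717561 -> 1858780
  Step 2: search space = 1858780 -> 929390
  Step 3: search space = 929390 -> 464695
  Step 4: search space = 464695 -> 232347
  Step 5: search space = 232347 -> 116173
  Step 6: search space = 116173 -> 58086
  Step 7: search space = 58086 -> 29043
  Step 8: search space = 29043 -> 14521
  Step 9: search space = 14521 -> 7260
  Step 10: search space = 7260 -> 3630
  Step 11: search space = 3630 -> 1815
  Step 12: search space = 1815 -> 907
  Step 13: search space = 907 -> 453
  Step 14: search space = 453 -> 226
  Step 15: search space = 226 -> 113
  Step 16: search space = 113 -> 56
  Step 17: search space = 56 -> 28
  Step 18: search space = 28 -> 14
  Step 19: search space = 14 -> 7
  Step 20: search space = 7 -> 3
  Step 21: search space = 3 -> 1
  Step 22: search space = 1 (final check)
Maximum comparisons = floor(log2(3717561)) + 1 = 21 + 1 = 22


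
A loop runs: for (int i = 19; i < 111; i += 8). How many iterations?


Loop starts at i = 19, increments by 8, stops when i >= 111.
Number of iterations = ceil((111 - 19) / 8)
= ceil(92 / 8)
= 12


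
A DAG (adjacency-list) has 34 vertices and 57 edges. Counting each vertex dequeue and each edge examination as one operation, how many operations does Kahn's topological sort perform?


V = 34 (vertex processing)
E = 57 (edge processing)
V + E = 34 + 57 = 91


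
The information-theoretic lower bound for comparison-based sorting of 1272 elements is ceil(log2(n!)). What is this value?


A binary decision tree of height h has at most 2^h leaves and needs at least n! of them, so h >= ceil(log2(n!)).
1272! is far too large to multiply out, so use Stirling's series:
  ln(n!) ~ n ln n - n + (1/2) ln(2 pi n) + 1/(12n)  (error below 1/(360 n^3), negligible here)
  ln(1272) = 7.1483457
  n ln n = 1272 * 7.1483457 = 9092.6957
  (1/2) ln(2 pi * 1272) = (1/2) ln(7992.2117) = 4.4931
  1/(12*1272) = 0.0001
  ln(1272!) ~ 9092.6957 - 1272 + 4.4931 + 0.0001 = 7825.1889
Convert to base 2: log2(1272!) = 7825.1889 / ln 2 = 7825.1889 / 0.69314718 = 11289.3612
ceil(11289.3612) = 11290


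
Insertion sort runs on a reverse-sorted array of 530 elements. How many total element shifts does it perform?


Sum of shifts = 1 + 2 + 3 + ... + 529
= 530 * 529 / 2
= 280370 / 2
= 140185


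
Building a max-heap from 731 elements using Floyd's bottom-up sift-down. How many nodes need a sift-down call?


In a heap of 731 elements (0-indexed array):
  Last element index: 730
  Parent of last element: floor((730 - 1) / 2) = 364
  Internal nodes: indices 0 to 364
  Count = floor(731/2) = 365


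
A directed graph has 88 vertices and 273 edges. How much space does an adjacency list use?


Adjacency list: one list head per vertex + one entry per edge
Vertex heads: 88
Edge entries: 273
Total = 88 + 273 = 361


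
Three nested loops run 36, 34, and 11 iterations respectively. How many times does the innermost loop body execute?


Loop 1 (outermost): 36 iterations
Loop 2 (middle): 34 iterations per outer
Loop 3 (innermost): 11 iterations per middle
Total = 36 * 34 * 11 = 13464


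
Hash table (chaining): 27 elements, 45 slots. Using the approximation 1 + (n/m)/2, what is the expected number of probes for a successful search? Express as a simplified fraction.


Computing expected probes:
alpha = 27/45
= 1 + alpha/2
= 1 + 27/(2*45)
= (2*45 + 27) / (2*45)
= 117/90 = 13/10


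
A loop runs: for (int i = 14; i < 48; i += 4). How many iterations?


Loop starts at i = 14, increments by 4, stops when i >= 48.
Number of iterations = ceil((48 - 14) / 4)
= ceil(34 / 4)
= 9


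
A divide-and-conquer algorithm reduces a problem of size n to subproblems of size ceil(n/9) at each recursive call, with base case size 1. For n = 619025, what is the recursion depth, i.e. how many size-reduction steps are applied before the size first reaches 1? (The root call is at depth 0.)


Each step divides the size by 9 (rounding up); after k steps the size is ceil(n/9^k), which equals 1 exactly when 9^k >= n.
So the depth is the smallest k with 9^k >= 619025, i.e. ceil(log_9(619025)).
9^6 = 531441 < 619025 <= 4782969 = 9^7
Recursion depth = 7


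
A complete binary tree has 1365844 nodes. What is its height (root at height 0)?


In a complete binary tree, level k holds nodes 2^k .. 2^(k+1)-1 (1-indexed).
Height = floor(log2(n)) = floor(log2(1365844)) = 20
Check: 2^20 = 1048576 <= 1365844 < 2097152 = 2^21


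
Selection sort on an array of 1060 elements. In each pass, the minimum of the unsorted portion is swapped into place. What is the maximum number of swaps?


Selection sort performs one swap per pass:
  Pass 1: find min in positions 0 to 1059, swap with position 0
  Pass 2: find min in positions 1 to 1059, swap with position 1
  Pass 3: find min in positions 2 to 1059, swap with position 2
  Pass 4: find min in positions 3 to 1059, swap with position 3
  Pass 5: find min in positions 4 to 1059, swap with position 4
  ... (1054 more passes)
Total passes (and swaps) = n - 1 = 1060 - 1 = 1059


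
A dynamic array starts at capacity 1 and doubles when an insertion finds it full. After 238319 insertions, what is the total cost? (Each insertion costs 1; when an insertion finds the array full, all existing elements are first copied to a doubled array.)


Insertion cost: 238319 (one per element)
Resizes occur just before inserting elements 2, 3, 5, 9, ...
Elements copied at each resize: 1 + 2 + 4 + 8 + 16 + 32 + 64 + 128 + 256 + 512 + 1024 + 2048 + 4096 + 8192 + 16384 + 32768 + 65536 + 131072
Sum of copies = 262143 (geometric series: 2^k - 1)
Total = 238319 + 262143 = 500462


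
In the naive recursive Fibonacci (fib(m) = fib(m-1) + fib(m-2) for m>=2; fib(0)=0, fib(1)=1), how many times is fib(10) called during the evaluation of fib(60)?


Let N(m) = number of times fib(m) is called while evaluating fib(60).
N(60) = 1 (the initial call).
N(59) = 1 (only fib(60) calls it).
For 1 <= m <= 58: fib(m) is called by fib(m+1) and fib(m+2), so
  N(m) = N(m+1) + N(m+2).
fib(0) is called only by fib(2), so N(0) = N(2).
Walk down from m=60:
  N(60)=1, N(59)=1, N(58)=2, N(57)=3, N(56)=5, N(55)=8, N(54)=13, N(53)=21, N(52)=34, N(51)=55, N(50)=89, N(49)=144, N(48)=233, N(47)=377, N(46)=610, N(45)=987, N(44)=1597, N(43)=2584, N(42)=4181, N(41)=6765, N(40)=10946, N(39)=17711, N(38)=28657, N(37)=46368, N(36)=75025, N(35)=121393, N(34)=196418, N(33)=317811, N(32)=514229, N(31)=832040, N(30)=1346269, N(29)=2178309, N(28)=3524578, N(27)=5702887, N(26)=9227465, N(25)=14930352, N(24)=24157817, N(23)=39088169, N(22)=63245986, N(21)=102334155, N(20)=165580141, N(19)=267914296, N(18)=433494437, N(17)=701408733, N(16)=1134903170, N(15)=1836311903, N(14)=2971215073, N(13)=4807526976, N(12)=7778742049, N(11)=12586269025, N(10)=20365011074
N(10) = 20365011074


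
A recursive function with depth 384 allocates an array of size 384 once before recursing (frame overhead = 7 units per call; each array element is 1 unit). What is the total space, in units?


Array allocation: 384 units (allocated once)
Stack frames: 384 deep * 7 per frame = 2688 units
Total = 384 + 2688 = 3072


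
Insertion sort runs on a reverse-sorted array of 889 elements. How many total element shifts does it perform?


Sum of shifts = 1 + 2 + 3 + ... + 888
= 889 * 888 / 2
= 789432 / 2
= 394716


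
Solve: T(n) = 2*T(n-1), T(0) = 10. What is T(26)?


Unrolling:
T(26) = 2*T(25) = 2^2*T(24) = ... = 2^26*T(0)
= 2^26 * 10
= 67108864 * 10 = 671088640


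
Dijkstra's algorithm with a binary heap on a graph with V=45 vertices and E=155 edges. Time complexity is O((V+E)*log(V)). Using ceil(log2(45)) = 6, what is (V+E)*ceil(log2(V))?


Dijkstra with a binary heap: each vertex is extracted once, each edge may relax once.
Each heap operation costs O(log V).
V + E = 45 + 155 = 200
ceil(log2(45)) = 6 (since 2^5 = 32 < 45 <= 64 = 2^6)
Total heap work = (V+E) * ceil(log2(V)) = 200 * 6 = 1200


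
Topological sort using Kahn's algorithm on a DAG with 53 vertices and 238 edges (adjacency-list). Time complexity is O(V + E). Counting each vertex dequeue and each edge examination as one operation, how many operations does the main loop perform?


Kahn's algorithm:
  1. Compute in-degrees: O(V + E)
  2. Process queue: each vertex dequeued once (O(V))
     each edge examined once (O(E))
Total = V + E = 53 + 238 = 291


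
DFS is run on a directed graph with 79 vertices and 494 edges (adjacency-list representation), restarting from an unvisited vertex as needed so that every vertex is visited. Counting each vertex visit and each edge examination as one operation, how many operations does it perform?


A full DFS traversal processes each vertex exactly once (push/pop on stack).
Each directed edge is examined once.
V = 79, E = 494
V + E = 573


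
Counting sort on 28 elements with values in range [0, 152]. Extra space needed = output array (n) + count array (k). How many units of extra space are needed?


Output array size: 28 (to store sorted result)
Count array size: 153 (one slot per possible value, range 0 to 152)
Total extra space = 28 + 153 = 181


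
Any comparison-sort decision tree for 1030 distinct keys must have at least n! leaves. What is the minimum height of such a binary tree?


A binary decision tree of height h has at most 2^h leaves and needs at least n! of them, so h >= ceil(log2(n!)).
1030! is far too large to multiply out, so use Stirling's series:
  ln(n!) ~ n ln n - n + (1/2) ln(2 pi n) + 1/(12n)  (error below 1/(360 n^3), negligible here)
  ln(1030) = 6.9373141
  n ln n = 1030 * 6.9373141 = 7145.4335
  (1/2) ln(2 pi * 1030) = (1/2) ln(6471.6809) = 4.3876
  1/(12*1030) = 0.0001
  ln(1030!) ~ 7145.4335 - 1030 + 4.3876 + 0.0001 = 6119.8212
Convert to base 2: log2(1030!) = 6119.8212 / ln 2 = 6119.8212 / 0.69314718 = 8829.0357
ceil(8829.0357) = 8830


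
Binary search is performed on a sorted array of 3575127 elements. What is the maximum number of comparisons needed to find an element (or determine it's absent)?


Binary search halves the search space each comparison:
  Step 1: search space = 3575127 -> 1787563
  Step 2: search space = 1787563 -> 893781
  Step 3: search space = 893781 -> 446890
  Step 4: search space = 446890 -> 223445
  Step 5: search space = 223445 -> 111722
  Step 6: search space = 111722 -> 55861
  Step 7: search space = 55861 -> 27930
  Step 8: search space = 27930 -> 13965
  Step 9: search space = 13965 -> 6982
  Step 10: search space = 6982 -> 3491
  Step 11: search space = 3491 -> 1745
  Step 12: search space = 1745 -> 872
  Step 13: search space = 872 -> 436
  Step 14: search space = 436 -> 218
  Step 15: search space = 218 -> 109
  Step 16: search space = 109 -> 54
  Step 17: search space = 54 -> 27
  Step 18: search space = 27 -> 13
  Step 19: search space = 13 -> 6
  Step 20: search space = 6 -> 3
  Step 21: search space = 3 -> 1
  Step 22: search space = 1 (final check)
Maximum comparisons = floor(log2(3575127)) + 1 = 21 + 1 = 22


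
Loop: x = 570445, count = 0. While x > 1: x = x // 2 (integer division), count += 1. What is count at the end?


The variable x halves each step:
x = 570445 -> 285222 -> 142611 -> 71305 -> 35652 -> 17826 -> 8913 -> 4456 -> 2228 -> 1114 -> 557 -> 278 -> 139 -> 69 -> 34 -> 17 -> 8 -> 4 -> 2 -> 1
Number of halvings = floor(log2(570445)) = 19


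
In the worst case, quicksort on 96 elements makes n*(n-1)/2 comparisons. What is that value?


Sum of comparisons per partition:
95 + 94 + ... + 1 + 0
= 96 * (96 - 1) / 2
= 96 * 95 / 2
= 4560


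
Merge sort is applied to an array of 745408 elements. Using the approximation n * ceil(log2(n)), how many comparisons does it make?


Merge sort divides the array into halves recursively.
Number of levels = ceil(log2(745408)) = 20
At each level, approximately n = 745408 comparisons are needed for merging.
Total comparisons ~ n * ceil(log2(n)) = 745408 * 20 = 14908160


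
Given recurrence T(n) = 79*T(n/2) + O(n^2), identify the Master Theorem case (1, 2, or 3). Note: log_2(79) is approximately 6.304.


Master Theorem parameters: a=79, b=2, c=2
log_b(a) = 6.304
Compare b^c with a: 2^2 = 4 < 79, so c < log_b(a).
Comparing c=2 vs log_b(a)=6.304:
2 < 6.304 => Case 1
Result: T(n) = O(n^(log_2 79)) ~ O(n^6.304)
Master Theorem case = 1


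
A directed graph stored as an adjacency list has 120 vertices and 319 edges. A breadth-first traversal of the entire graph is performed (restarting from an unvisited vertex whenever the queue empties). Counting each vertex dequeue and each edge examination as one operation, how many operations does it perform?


A full BFS traversal dequeues each vertex once and examines each edge once.
Vertex visits: 120
Edge visits: 319
V + E = 120 + 319 = 439


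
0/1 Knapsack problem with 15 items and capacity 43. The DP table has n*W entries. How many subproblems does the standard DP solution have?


The DP table is indexed by (item, capacity).
Rows: 15 items
Columns: 43 capacity values (1 to W)
Total subproblems = 15 * 43 = 645


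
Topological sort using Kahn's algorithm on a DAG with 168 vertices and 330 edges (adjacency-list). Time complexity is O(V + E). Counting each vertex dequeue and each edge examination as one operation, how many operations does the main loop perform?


Kahn's algorithm:
  1. Compute in-degrees: O(V + E)
  2. Process queue: each vertex dequeued once (O(V))
     each edge examined once (O(E))
Total = V + E = 168 + 330 = 498


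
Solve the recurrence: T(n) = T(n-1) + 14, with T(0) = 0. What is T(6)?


Unrolling the recurrence:
T(6) = T(5) + 14
       = T(4) + 14 + 14
       = T(3) + 14*3
       ...
       = T(0) + 14*6
       = 0 + 84 = 84


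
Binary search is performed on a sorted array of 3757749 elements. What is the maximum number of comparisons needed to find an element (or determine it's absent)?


Binary search halves the search space each comparison:
  Step 1: search space = 3757749 -> 1878874
  Step 2: search space = 1878874 -> 939437
  Step 3: search space = 939437 -> 469718
  Step 4: search space = 469718 -> 234859
  Step 5: search space = 234859 -> 117429
  Step 6: search space = 117429 -> 58714
  Step 7: search space = 58714 -> 29357
  Step 8: search space = 29357 -> 14678
  Step 9: search space = 14678 -> 7339
  Step 10: search space = 7339 -> 3669
  Step 11: search space = 3669 -> 1834
  Step 12: search space = 1834 -> 917
  Step 13: search space = 917 -> 458
  Step 14: search space = 458 -> 229
  Step 15: search space = 229 -> 114
  Step 16: search space = 114 -> 57
  Step 17: search space = 57 -> 28
  Step 18: search space = 28 -> 14
  Step 19: search space = 14 -> 7
  Step 20: search space = 7 -> 3
  Step 21: search space = 3 -> 1
  Step 22: search space = 1 (final check)
Maximum comparisons = floor(log2(3757749)) + 1 = 21 + 1 = 22


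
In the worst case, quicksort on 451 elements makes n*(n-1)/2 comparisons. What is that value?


Sum of comparisons per partition:
450 + 449 + ... + 1 + 0
= 451 * (451 - 1) / 2
= 451 * 450 / 2
= 101475


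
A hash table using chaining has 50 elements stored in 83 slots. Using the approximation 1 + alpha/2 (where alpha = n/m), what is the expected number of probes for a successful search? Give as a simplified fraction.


Load factor alpha = n/m = 50/83
Expected probes = 1 + alpha/2 = 1 + 50/(2*83)
= 1 + 50/166
= 166/166 + 50/166
= 216/166
Simplify: 108/83


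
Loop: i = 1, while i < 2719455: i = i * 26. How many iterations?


i multiplies by 26 each step:
i = 1 -> 26 -> 676 -> 17576 -> 456976 -> 11881376 (stop)
Iterations = ceil(log_26(2719455)) = 5


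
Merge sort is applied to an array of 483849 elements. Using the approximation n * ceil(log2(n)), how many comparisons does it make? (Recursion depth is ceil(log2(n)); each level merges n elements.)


Merge sort divides the array into halves recursively.
Number of levels = ceil(log2(483849)) = 19
At each level, approximately n = 483849 comparisons are needed for merging.
Total comparisons ~ n * ceil(log2(n)) = 483849 * 19 = 9193131


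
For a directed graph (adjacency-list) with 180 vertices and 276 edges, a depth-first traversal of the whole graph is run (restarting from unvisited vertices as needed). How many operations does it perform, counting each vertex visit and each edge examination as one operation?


A full DFS traversal visits each vertex once and examines each edge once.
V = 180
E = 276
Sum = 180 + 276 = 456


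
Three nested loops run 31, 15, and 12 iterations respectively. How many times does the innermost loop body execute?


Loop 1 (outermost): 31 iterations
Loop 2 (middle): 15 iterations per outer
Loop 3 (innermost): 12 iterations per middle
Total = 31 * 15 * 12 = 5580


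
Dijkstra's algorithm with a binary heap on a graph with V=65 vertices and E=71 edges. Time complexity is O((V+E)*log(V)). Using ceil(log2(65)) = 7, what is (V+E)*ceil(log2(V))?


Dijkstra with a binary heap: each vertex is extracted once, each edge may relax once.
Each heap operation costs O(log V).
V + E = 65 + 71 = 136
ceil(log2(65)) = 7 (since 2^6 = 64 < 65 <= 128 = 2^7)
Total heap work = (V+E) * ceil(log2(V)) = 136 * 7 = 952


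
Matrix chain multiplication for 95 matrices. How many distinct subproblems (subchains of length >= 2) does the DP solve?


Subproblems are indexed by (i, j) where i < j.
Number of such pairs = n*(n-1)/2
= 95 * 94 / 2
= 4465


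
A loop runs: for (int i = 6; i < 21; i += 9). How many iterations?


Loop starts at i = 6, increments by 9, stops when i >= 21.
Number of iterations = ceil((21 - 6) / 9)
= ceil(15 / 9)
= 2


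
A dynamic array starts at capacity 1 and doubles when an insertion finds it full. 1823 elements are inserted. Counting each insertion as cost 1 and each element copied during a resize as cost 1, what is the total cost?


n = 1823
Insertion costs: 1823
Resizes copy 1, 2, 4, ... up to the largest power of 2 that is <= n-1 = 1822, i.e. 1024.
Copy costs = 1 + 2 + 4 + 8 + 16 + 32 + 64 + 128 + 256 + 512 + 1024 = 2047
Total = 1823 + 2047 = 3870


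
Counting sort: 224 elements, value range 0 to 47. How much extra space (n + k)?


n = 224 (output array)
k = 48 (count array for 48 distinct values)
Extra space = 224 + 48 = 272


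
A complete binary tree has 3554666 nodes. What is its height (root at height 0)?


In a complete binary tree, level k holds nodes 2^k .. 2^(k+1)-1 (1-indexed).
Height = floor(log2(n)) = floor(log2(3554666)) = 21
Check: 2^21 = 2097152 <= 3554666 < 4194304 = 2^22


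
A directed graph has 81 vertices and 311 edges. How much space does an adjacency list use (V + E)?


Adjacency list: one list head per vertex + one entry per edge
Vertex heads: 81
Edge entries: 311
Total = 81 + 311 = 392


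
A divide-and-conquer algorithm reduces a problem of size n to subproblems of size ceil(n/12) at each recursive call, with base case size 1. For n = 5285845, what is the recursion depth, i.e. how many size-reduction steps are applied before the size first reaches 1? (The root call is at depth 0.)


Each step divides the size by 12 (rounding up); after k steps the size is ceil(n/12^k), which equals 1 exactly when 12^k >= n.
So the depth is the smallest k with 12^k >= 5285845, i.e. ceil(log_12(5285845)).
12^6 = 2985984 < 5285845 <= 35831808 = 12^7
Recursion depth = 7


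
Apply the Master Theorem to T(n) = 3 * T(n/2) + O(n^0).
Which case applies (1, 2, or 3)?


The Master Theorem: T(n) = a*T(n/b) + O(n^c)
  a = 3, b = 2, c = 0
log_b(a) = log_2(3) ~ 1.585
Compare b^c with a: 2^0 = 1 < 3, so c < log_b(a).
Since c < log_b(a), Case 1 applies.
T(n) = O(n^(log_2 3)) ~ O(n^1.585)
Master Theorem case = 1


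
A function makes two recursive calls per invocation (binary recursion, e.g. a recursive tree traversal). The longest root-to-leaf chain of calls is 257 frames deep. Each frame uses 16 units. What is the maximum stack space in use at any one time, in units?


Binary recursion: the two calls run one after the other, so only one root-to-leaf chain of frames is on the stack at a time.
Maximum depth (longest chain) = 257 frames
Each frame = 16 units
Max stack space = 257 * 16 = 4112


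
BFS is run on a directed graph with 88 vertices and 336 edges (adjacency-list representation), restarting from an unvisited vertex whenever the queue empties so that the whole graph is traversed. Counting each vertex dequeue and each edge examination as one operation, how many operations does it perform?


A full BFS traversal dequeues each vertex exactly once and examines each directed edge exactly once.
V = 88 (vertex processing cost)
E = 336 (edge examination cost)
Total operations proportional to V + E = 88 + 336 = 424


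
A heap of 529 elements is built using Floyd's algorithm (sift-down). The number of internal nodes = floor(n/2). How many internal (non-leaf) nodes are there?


Leaf nodes occupy roughly half the array.
Sift-down is called for each internal node, starting from the last one.
Internal nodes = floor(n/2) = floor(529/2) = 264


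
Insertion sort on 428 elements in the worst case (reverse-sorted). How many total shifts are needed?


In the worst case (reverse-sorted), each element shifts past all previous:
  Element 1: 1 shifts
  Element 2: 2 shifts
  Element 3: 3 shifts
  Element 4: 4 shifts
  Element 5: 5 shifts
  ...
  Element 427: 427 shifts
Total = 1 + 2 + ... + 427
= 428*(428-1)/2 = 91378


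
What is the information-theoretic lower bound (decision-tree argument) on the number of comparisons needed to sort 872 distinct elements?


A binary decision tree of height h has at most 2^h leaves and needs at least n! of them, so h >= ceil(log2(n!)).
872! is far too large to multiply out, so use Stirling's series:
  ln(n!) ~ n ln n - n + (1/2) ln(2 pi n) + 1/(12n)  (error below 1/(360 n^3), negligible here)
  ln(872) = 6.7707894
  n ln n = 872 * 6.7707894 = 5904.1284
  (1/2) ln(2 pi * 872) = (1/2) ln(5478.9376) = 4.3043
  1/(12*872) = 0.0001
  ln(872!) ~ 5904.1284 - 872 + 4.3043 + 0.0001 = 5036.4328
Convert to base 2: log2(872!) = 5036.4328 / ln 2 = 5036.4328 / 0.69314718 = 7266.0366
ceil(7266.0366) = 7267


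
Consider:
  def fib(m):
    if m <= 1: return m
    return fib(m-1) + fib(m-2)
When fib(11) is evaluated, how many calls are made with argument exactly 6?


Let N(m) = number of times fib(m) is called while evaluating fib(11).
N(11) = 1 (the initial call).
N(10) = 1 (only fib(11) calls it).
For 1 <= m <= 9: fib(m) is called by fib(m+1) and fib(m+2), so
  N(m) = N(m+1) + N(m+2).
fib(0) is called only by fib(2), so N(0) = N(2).
Walk down from m=11:
  N(11)=1, N(10)=1, N(9)=2, N(8)=3, N(7)=5, N(6)=8
N(6) = 8


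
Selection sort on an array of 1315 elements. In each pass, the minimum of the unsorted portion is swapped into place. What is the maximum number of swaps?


Selection sort performs one swap per pass:
  Pass 1: find min in positions 0 to 1314, swap with position 0
  Pass 2: find min in positions 1 to 1314, swap with position 1
  Pass 3: find min in positions 2 to 1314, swap with position 2
  Pass 4: find min in positions 3 to 1314, swap with position 3
  Pass 5: find min in positions 4 to 1314, swap with position 4
  ... (1309 more passes)
Total passes (and swaps) = n - 1 = 1315 - 1 = 1314


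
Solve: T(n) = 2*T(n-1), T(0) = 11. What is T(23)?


Unrolling:
T(23) = 2*T(22) = 2^2*T(21) = ... = 2^23*T(0)
= 2^23 * 11
= 8388608 * 11 = 92274688


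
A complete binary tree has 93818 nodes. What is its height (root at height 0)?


In a complete binary tree, level k holds nodes 2^k .. 2^(k+1)-1 (1-indexed).
Height = floor(log2(n)) = floor(log2(93818)) = 16
Check: 2^16 = 65536 <= 93818 < 131072 = 2^17


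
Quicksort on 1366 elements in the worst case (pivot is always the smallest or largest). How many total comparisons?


In the worst case, each partition step picks the worst pivot:
  Partition 1: 1365 comparisons (n-1 elements to compare)
  Partition 2: 1364 comparisons
  Partition 3: 1363 comparisons
  Partition 4: 1362 comparisons
  Partition 5: 1361 comparisons
  ...
  Last partition: 0 comparisons
Total = (n-1) + (n-2) + ... + 1 + 0 = n*(n-1)/2
= 1366*1365/2 = 932295


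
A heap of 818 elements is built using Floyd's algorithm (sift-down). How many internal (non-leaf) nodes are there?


Leaf nodes occupy roughly half the array.
Sift-down is called for each internal node, starting from the last one.
Internal nodes = floor(n/2) = floor(818/2) = 409


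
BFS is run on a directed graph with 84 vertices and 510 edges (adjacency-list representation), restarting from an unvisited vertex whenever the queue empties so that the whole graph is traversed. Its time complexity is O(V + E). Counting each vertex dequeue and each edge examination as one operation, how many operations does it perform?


A full BFS traversal dequeues each vertex exactly once and examines each directed edge exactly once.
V = 84 (vertex processing cost)
E = 510 (edge examination cost)
Total operations proportional to V + E = 84 + 510 = 594


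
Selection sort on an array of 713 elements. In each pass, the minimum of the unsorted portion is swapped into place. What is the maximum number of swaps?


Selection sort performs one swap per pass:
  Pass 1: find min in positions 0 to 712, swap with position 0
  Pass 2: find min in positions 1 to 712, swap with position 1
  Pass 3: find min in positions 2 to 712, swap with position 2
  Pass 4: find min in positions 3 to 712, swap with position 3
  Pass 5: find min in positions 4 to 712, swap with position 4
  ... (707 more passes)
Total passes (and swaps) = n - 1 = 713 - 1 = 712


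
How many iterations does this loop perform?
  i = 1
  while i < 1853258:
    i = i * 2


The loop variable doubles each iteration:
i = 1 -> 2 -> 4 -> 8 -> 16 -> 32 -> 64 -> 128 -> 256 -> 512 -> 1024 -> 2048 -> 4096 -> 8192 -> 16384 -> 32768 -> 65536 -> 131072 -> 262144 -> 524288 -> 1048576 -> 2097152 (stop, 2097152 >= 1853258)
Number of doublings = ceil(log2(1853258)) = 21


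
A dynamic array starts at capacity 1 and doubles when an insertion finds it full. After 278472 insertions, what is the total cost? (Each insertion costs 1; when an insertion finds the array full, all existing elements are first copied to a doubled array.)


Insertion cost: 278472 (one per element)
Resizes occur just before inserting elements 2, 3, 5, 9, ...
Elements copied at each resize: 1 + 2 + 4 + 8 + 16 + 32 + 64 + 128 + 256 + 512 + 1024 + 2048 + 4096 + 8192 + 16384 + 32768 + 65536 + 131072 + 262144
Sum of copies = 524287 (geometric series: 2^k - 1)
Total = 278472 + 524287 = 802759


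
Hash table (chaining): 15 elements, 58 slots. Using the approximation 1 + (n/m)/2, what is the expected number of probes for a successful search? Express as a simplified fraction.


Computing expected probes:
alpha = 15/58
= 1 + alpha/2
= 1 + 15/(2*58)
= (2*58 + 15) / (2*58)
= 131/116


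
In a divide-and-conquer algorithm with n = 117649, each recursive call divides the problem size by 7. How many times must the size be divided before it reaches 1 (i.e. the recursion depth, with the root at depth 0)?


Number of divisions = log_7(117649)
Sizes: 117649 -> 16807 -> 2401 -> 343 -> 49 -> 7 -> 1 (6 divisions)
Recursion depth = 6


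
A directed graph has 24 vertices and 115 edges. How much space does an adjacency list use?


Adjacency list: one list head per vertex + one entry per edge
Vertex heads: 24
Edge entries: 115
Total = 24 + 115 = 139


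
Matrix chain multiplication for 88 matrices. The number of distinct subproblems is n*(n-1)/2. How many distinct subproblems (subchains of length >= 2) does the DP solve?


Subproblems are indexed by (i, j) where i < j.
Number of such pairs = n*(n-1)/2
= 88 * 87 / 2
= 3828


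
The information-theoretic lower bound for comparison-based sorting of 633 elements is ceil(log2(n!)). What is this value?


A binary decision tree of height h has at most 2^h leaves and needs at least n! of them, so h >= ceil(log2(n!)).
633! is far too large to multiply out, so use Stirling's series:
  ln(n!) ~ n ln n - n + (1/2) ln(2 pi n) + 1/(12n)  (error below 1/(360 n^3), negligible here)
  ln(633) = 6.4504704
  n ln n = 633 * 6.4504704 = 4083.1478
  (1/2) ln(2 pi * 633) = (1/2) ln(3977.2563) = 4.1442
  1/(12*633) = 0.0001
  ln(633!) ~ 4083.1478 - 633 + 4.1442 + 0.0001 = 3454.2921
Convert to base 2: log2(633!) = 3454.2921 / ln 2 = 3454.2921 / 0.69314718 = 4983.4901
ceil(4983.4901) = 4984


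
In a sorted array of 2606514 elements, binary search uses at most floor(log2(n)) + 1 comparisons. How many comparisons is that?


Halving sequence: 2606514 -> 1303257 -> 651628 -> 325814 -> 162907 -> 81453 -> 40726 -> 20363 -> 10181 -> 5090 -> 2545 -> 1272 -> 636 -> 318 -> 159 -> 79 -> 39 -> 19 -> 9 -> 4 -> 2 -> 1
Number of halvings = 21
Max comparisons = 21 + 1 = 22


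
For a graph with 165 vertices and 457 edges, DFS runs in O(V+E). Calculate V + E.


A full DFS traversal visits each vertex once and examines each edge once.
V = 165
E = 457
Sum = 165 + 457 = 622


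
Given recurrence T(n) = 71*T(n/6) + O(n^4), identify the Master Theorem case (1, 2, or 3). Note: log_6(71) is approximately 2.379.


Master Theorem parameters: a=71, b=6, c=4
log_b(a) = 2.379
Compare b^c with a: 6^4 = 1296 > 71, so c > log_b(a).
Comparing c=4 vs log_b(a)=2.379:
4 > 2.379 => Case 3
Result: T(n) = O(n^4)
Master Theorem case = 3


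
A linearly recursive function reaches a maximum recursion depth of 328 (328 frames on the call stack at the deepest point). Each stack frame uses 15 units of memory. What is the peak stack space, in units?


Maximum recursion depth = 328 frames
Memory per frame = 15 units
Total stack space = depth * frame_size
= 328 * 15 = 4920


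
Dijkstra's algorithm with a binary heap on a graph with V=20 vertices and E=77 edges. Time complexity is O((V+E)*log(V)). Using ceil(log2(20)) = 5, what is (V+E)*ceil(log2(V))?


Dijkstra with a binary heap: each vertex is extracted once, each edge may relax once.
Each heap operation costs O(log V).
V + E = 20 + 77 = 97
ceil(log2(20)) = 5 (since 2^4 = 16 < 20 <= 32 = 2^5)
Total heap work = (V+E) * ceil(log2(V)) = 97 * 5 = 485


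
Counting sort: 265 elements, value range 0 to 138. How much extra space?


n = 265 (output array)
k = 139 (count array for 139 distinct values)
Extra space = 265 + 139 = 404


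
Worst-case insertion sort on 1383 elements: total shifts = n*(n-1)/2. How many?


Sum of shifts = 1 + 2 + 3 + ... + 1382
= 1383 * 1382 / 2
= 1911306 / 2
= 955653


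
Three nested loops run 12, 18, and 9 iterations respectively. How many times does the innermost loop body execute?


Loop 1 (outermost): 12 iterations
Loop 2 (middle): 18 iterations per outer
Loop 3 (innermost): 9 iterations per middle
Total = 12 * 18 * 9 = 1944


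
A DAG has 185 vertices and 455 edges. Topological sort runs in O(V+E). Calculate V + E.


V = 185 (vertex processing)
E = 455 (edge processing)
V + E = 185 + 455 = 640


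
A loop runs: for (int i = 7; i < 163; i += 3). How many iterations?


Loop starts at i = 7, increments by 3, stops when i >= 163.
Number of iterations = ceil((163 - 7) / 3)
= ceil(156 / 3)
= 52


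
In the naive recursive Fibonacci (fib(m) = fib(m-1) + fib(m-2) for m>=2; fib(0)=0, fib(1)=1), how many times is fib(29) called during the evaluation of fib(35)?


Let N(m) = number of times fib(m) is called while evaluating fib(35).
N(35) = 1 (the initial call).
N(34) = 1 (only fib(35) calls it).
For 1 <= m <= 33: fib(m) is called by fib(m+1) and fib(m+2), so
  N(m) = N(m+1) + N(m+2).
fib(0) is called only by fib(2), so N(0) = N(2).
Walk down from m=35:
  N(35)=1, N(34)=1, N(33)=2, N(32)=3, N(31)=5, N(30)=8, N(29)=13
N(29) = 13


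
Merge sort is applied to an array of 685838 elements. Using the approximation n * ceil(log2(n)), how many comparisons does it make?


Merge sort divides the array into halves recursively.
Number of levels = ceil(log2(685838)) = 20
At each level, approximately n = 685838 comparisons are needed for merging.
Total comparisons ~ n * ceil(log2(n)) = 685838 * 20 = 13716760


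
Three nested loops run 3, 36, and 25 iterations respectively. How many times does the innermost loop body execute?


Loop 1 (outermost): 3 iterations
Loop 2 (middle): 36 iterations per outer
Loop 3 (innermost): 25 iterations per middle
Total = 3 * 36 * 25 = 2700


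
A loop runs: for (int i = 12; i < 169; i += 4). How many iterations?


Loop starts at i = 12, increments by 4, stops when i >= 169.
Number of iterations = ceil((169 - 12) / 4)
= ceil(157 / 4)
= 40


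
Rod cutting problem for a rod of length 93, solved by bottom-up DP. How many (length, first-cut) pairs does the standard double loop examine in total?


For each subproblem length i = 1..93, the inner loop considers i possible first cuts.
Total = 1 + 2 + ... + 93
= 93*(93+1)/2
= 93*94/2 = 4371


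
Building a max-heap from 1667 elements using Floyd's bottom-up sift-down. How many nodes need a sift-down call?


In a heap of 1667 elements (0-indexed array):
  Last element index: 1666
  Parent of last element: floor((1666 - 1) / 2) = 832
  Internal nodes: indices 0 to 832
  Count = floor(1667/2) = 833


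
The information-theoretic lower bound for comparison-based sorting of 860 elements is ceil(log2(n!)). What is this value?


A binary decision tree of height h has at most 2^h leaves and needs at least n! of them, so h >= ceil(log2(n!)).
860! is far too large to multiply out, so use Stirling's series:
  ln(n!) ~ n ln n - n + (1/2) ln(2 pi n) + 1/(12n)  (error below 1/(360 n^3), negligible here)
  ln(860) = 6.7569324
  n ln n = 860 * 6.7569324 = 5810.9619
  (1/2) ln(2 pi * 860) = (1/2) ln(5403.5394) = 4.2974
  1/(12*860) = 0.0001
  ln(860!) ~ 5810.9619 - 860 + 4.2974 + 0.0001 = 4955.2594
Convert to base 2: log2(860!) = 4955.2594 / ln 2 = 4955.2594 / 0.69314718 = 7148.9282
ceil(7148.9282) = 7149


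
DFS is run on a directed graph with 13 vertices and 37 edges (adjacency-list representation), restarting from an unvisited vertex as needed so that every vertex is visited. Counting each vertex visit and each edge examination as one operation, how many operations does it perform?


A full DFS traversal processes each vertex exactly once (push/pop on stack).
Each directed edge is examined once.
V = 13, E = 37
V + E = 50


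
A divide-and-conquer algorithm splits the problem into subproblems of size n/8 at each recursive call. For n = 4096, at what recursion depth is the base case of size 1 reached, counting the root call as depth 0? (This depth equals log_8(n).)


At each depth, the problem size is divided by 8:
  Depth 0: problem size = 4096
  Depth 1: problem size = 512
  Depth 2: problem size = 64
  Depth 3: problem size = 8
  Depth 4: problem size = 1 (base case)
The base case is reached at depth log_8(4096) = 4 (the tree has 5 levels counting depth 0, but the depth asked for is 4).
Recursion depth = 4


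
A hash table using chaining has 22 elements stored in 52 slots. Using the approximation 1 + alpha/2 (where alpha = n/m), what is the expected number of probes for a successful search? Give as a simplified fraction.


Load factor alpha = n/m = 22/52
Expected probes = 1 + alpha/2 = 1 + 22/(2*52)
= 1 + 22/104
= 104/104 + 22/104
= 126/104
Simplify: 63/52


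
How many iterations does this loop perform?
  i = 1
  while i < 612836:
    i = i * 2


The loop variable doubles each iteration:
i = 1 -> 2 -> 4 -> 8 -> 16 -> 32 -> 64 -> 128 -> 256 -> 512 -> 1024 -> 2048 -> 4096 -> 8192 -> 16384 -> 32768 -> 65536 -> 131072 -> 262144 -> 524288 -> 1048576 (stop, 1048576 >= 612836)
Number of doublings = ceil(log2(612836)) = 20


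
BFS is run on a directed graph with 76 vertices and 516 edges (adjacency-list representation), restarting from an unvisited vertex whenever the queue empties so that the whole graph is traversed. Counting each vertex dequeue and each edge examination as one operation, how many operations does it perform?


A full BFS traversal dequeues each vertex exactly once and examines each directed edge exactly once.
V = 76 (vertex processing cost)
E = 516 (edge examination cost)
Total operations proportional to V + E = 76 + 516 = 592


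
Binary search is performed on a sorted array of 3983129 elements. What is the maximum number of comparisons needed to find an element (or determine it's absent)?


Binary search halves the search space each comparison:
  Step 1: search space = 3983129 -> 1991564
  Step 2: search space = 1991564 -> 995782
  Step 3: search space = 995782 -> 497891
  Step 4: search space = 497891 -> 248945
  Step 5: search space = 248945 -> 124472
  Step 6: search space = 124472 -> 62236
  Step 7: search space = 62236 -> 31118
  Step 8: search space = 31118 -> 15559
  Step 9: search space = 15559 -> 7779
  Step 10: search space = 7779 -> 3889
  Step 11: search space = 3889 -> 1944
  Step 12: search space = 1944 -> 972
  Step 13: search space = 972 -> 486
  Step 14: search space = 486 -> 243
  Step 15: search space = 243 -> 121
  Step 16: search space = 121 -> 60
  Step 17: search space = 60 -> 30
  Step 18: search space = 30 -> 15
  Step 19: search space = 15 -> 7
  Step 20: search space = 7 -> 3
  Step 21: search space = 3 -> 1
  Step 22: search space = 1 (final check)
Maximum comparisons = floor(log2(3983129)) + 1 = 21 + 1 = 22
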